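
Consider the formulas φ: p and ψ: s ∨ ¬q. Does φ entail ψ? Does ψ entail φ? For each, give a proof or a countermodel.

(⇒) fails and (⇐) fails.

(⇒) This fails. Under q = T, s = F, p = T, the left side is true but the right side is false.

(⇐) This fails. Under q = F, s = F, p = F, the left side is false but the right side is true.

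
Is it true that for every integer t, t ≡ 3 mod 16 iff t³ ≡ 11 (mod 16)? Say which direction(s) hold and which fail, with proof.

Equivalent; both directions hold.

(←) Suppose t³ ≡ 11 (mod 16). The only residue r in {0, …, 15} with r³ ≡ 11 (mod 16) is r = 3, so t ≡ 3 (mod 16).

(→) Suppose t ≡ 3 mod 16. Write t = 16j + 3. Then (16j + 3)³ = 4096j³ + 2304j² + 432j + 27 = 16(256j³ + 144j² + 27j + 1) + 11, so t³ ≡ 11 (mod 16).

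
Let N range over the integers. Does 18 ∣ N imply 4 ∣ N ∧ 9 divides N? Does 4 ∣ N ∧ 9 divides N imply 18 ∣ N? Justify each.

(→) This fails: take N = 18. Certainly 18 ∣ 18, but 4 ∤ 18.

(←) Suppose 4 ∣ N and 9 ∣ N. Any common multiple of 4 and 9 is a multiple of their lcm; here gcd(4, 9) = 1, so lcm(4, 9) = 4·9 = 36, so 36 ∣ N. Since 18 ∣ 36, it follows that 18 ∣ N.

Not equivalent: only (⇐) holds.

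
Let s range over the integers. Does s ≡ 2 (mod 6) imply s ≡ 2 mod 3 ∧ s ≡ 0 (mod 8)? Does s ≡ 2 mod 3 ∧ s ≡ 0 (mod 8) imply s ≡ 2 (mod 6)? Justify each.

(⇒) fails; (⇐) holds.

(→) This fails: s = 2 gives 2 ≡ 2 (mod 6) but 2 ≡ 2 (mod 8), so the conjunction on the right does not hold.

(←) Conversely, if s ≡ 2 (mod 3) and s ≡ 0 (mod 8), then by the Chinese remainder theorem s ≡ 8 (mod 24). Since 8 ≡ 2 (mod 6) and 6 ∣ 24, we get s ≡ 2 (mod 6).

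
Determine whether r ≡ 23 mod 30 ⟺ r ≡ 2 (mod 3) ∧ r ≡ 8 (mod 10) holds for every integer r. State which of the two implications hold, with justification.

Forward direction. This fails: r = 23 gives 23 ≡ 23 (mod 30) but 23 ≡ 3 (mod 10), so the conjunction on the right does not hold.

Converse. This fails: r = 8 satisfies both congruences on the right (8 ≡ 2 mod 3 and 8 ≡ 8 mod 10) yet 8 ≡ 8 (mod 30), not 23.

Neither direction holds.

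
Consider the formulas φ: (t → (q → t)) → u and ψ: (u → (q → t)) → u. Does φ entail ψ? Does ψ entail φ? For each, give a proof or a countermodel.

The biconditional holds.

(←) Assume the antecedent. If u is true, (t → (q → t)) → u reduces to true regardless of the other variables. If u is false, the antecedent cannot hold. Either way (t → (q → t)) → u holds.

(→) Assume the antecedent. If u is true, (u → (q → t)) → u reduces to true regardless of the other variables. If u is false, the antecedent cannot hold. Either way (u → (q → t)) → u holds.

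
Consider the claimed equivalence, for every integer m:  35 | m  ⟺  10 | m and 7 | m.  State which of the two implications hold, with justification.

[⇒] This fails: take m = 35. Certainly 35 ∣ 35, but 10 ∤ 35.

[⇐] Suppose 10 ∣ m and 7 ∣ m. Any common multiple of 10 and 7 is a multiple of their lcm; here gcd(10, 7) = 1, so lcm(10, 7) = 10·7 = 70, so 70 ∣ m. Since 35 ∣ 70, it follows that 35 ∣ m.

Only the converse holds.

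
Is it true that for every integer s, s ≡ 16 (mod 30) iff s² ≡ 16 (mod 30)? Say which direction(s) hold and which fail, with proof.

Only the forward direction holds.

Forward direction. Suppose s ≡ 16 (mod 30). Write s = 30j + 16. Then (30j + 16)² = 900j² + 960j + 256 = 30(30j² + 32j + 8) + 16, so s² ≡ 16 (mod 30).

Converse. This fails: take s = 4. Then 4² = 16 ≡ 16 (mod 30), yet 4 ≡ 4 (mod 30), not 16.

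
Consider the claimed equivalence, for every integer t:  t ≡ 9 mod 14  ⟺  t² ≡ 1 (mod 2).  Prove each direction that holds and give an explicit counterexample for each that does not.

The forward direction holds; the converse fails.

Forward direction. Suppose t ≡ 9 (mod 14). Then t² ≡ 9² = 81 (mod 14), and since 2 ∣ 14, also t² ≡ 1 (mod 2).

Converse. This fails: take t = 1. Then 1² = 1 ≡ 1 (mod 2), yet 1 ≡ 1 (mod 14), not 9.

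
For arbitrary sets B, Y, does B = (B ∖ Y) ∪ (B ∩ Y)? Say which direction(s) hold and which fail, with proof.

Both inclusions hold; the sets are equal.

(⊆) Let x ∈ B. Then either x ∈ B and x ∉ Y; or x ∈ B ∩ Y. In each case x ∈ (B ∖ Y) ∪ (B ∩ Y), so B ⊆ (B ∖ Y) ∪ (B ∩ Y).

(⊇) Let x ∈ (B ∖ Y) ∪ (B ∩ Y). Then either x ∈ B and x ∉ Y; or x ∈ B ∩ Y. In each case x ∈ B, so (B ∖ Y) ∪ (B ∩ Y) ⊆ B.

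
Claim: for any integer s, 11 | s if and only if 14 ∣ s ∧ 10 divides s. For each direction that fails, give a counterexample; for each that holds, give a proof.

Both directions fail.

Forward direction. This fails: take s = 11. Certainly 11 ∣ 11, but 14 ∤ 11.

Converse. This fails: take s = 70. Both 14 ∣ 70 and 10 ∣ 70, yet 70 is not a multiple of 11 (since 70 = 6·11 + 4), so 11 ∤ 70.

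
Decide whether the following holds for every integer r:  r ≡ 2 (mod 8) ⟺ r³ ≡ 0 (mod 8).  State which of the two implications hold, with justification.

(⟸) This fails: take r = 0. Then 0³ = 0 ≡ 0 (mod 8), yet 0 ≡ 0 (mod 8), not 2.

(⟹) Suppose r ≡ 2 (mod 8). Write r = 8j + 2. Then (8j + 2)³ = 512j³ + 384j² + 96j + 8 = 8(64j³ + 48j² + 12j + 1) + 0, so r³ ≡ 0 (mod 8).

Only the forward implication holds.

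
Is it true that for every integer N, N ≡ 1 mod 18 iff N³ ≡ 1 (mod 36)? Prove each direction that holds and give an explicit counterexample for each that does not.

Both directions fail.

Forward direction. This fails: take N = 19. Then 19 ≡ 1 (mod 18), but 19³ = 6859 ≡ 19 (mod 36), not 1.

Converse. This fails: take N = 13. Then 13³ = 2197 ≡ 1 (mod 36), yet 13 ≡ 13 (mod 18), not 1.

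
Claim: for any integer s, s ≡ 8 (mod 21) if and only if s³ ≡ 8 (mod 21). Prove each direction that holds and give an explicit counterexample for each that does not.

(⇒) Suppose s ≡ 8 (mod 21). Write s = 21j + 8. Then (21j + 8)³ = 9261j³ + 10584j² + 4032j + 512 = 21(441j³ + 504j² + 192j + 24) + 8, so s³ ≡ 8 (mod 21).

(⇐) This fails: take s = 2. Then 2³ = 8 ≡ 8 (mod 21), yet 2 ≡ 2 (mod 21), not 8.

Only the forward implication holds.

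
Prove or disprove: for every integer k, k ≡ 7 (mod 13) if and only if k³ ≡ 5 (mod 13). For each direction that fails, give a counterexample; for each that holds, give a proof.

Only the forward implication holds.

(→) Suppose k ≡ 7 (mod 13). Write k = 13j + 7. Then (13j + 7)³ = 2197j³ + 3549j² + 1911j + 343 = 13(169j³ + 273j² + 147j + 26) + 5, so k³ ≡ 5 (mod 13).

(←) This fails: take k = 8. Then 8³ = 512 ≡ 5 (mod 13), yet 8 ≡ 8 (mod 13), not 7.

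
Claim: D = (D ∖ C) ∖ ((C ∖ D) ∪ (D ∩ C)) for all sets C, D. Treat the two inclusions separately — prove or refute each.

Forward inclusion. This inclusion fails. Take C = {1}, D = {1}; then 1 ∈ D but 1 ∉ (D ∖ C) ∖ ((C ∖ D) ∪ (D ∩ C)).

Reverse inclusion. Let x ∈ (D ∖ C) ∖ ((C ∖ D) ∪ (D ∩ C)). Then x ∈ D and x ∉ C, from which x ∈ D.

(⊆) fails; (⊇) holds.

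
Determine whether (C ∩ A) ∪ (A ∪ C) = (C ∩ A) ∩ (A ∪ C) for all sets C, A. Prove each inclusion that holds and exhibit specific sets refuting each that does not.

(⊆) fails; (⊇) holds.

(⟹) This inclusion fails. Take C = {1}, A = ∅; then 1 ∈ (C ∩ A) ∪ (A ∪ C) but 1 ∉ (C ∩ A) ∩ (A ∪ C).

(⟸) Let x ∈ (C ∩ A) ∩ (A ∪ C). Then x ∈ C ∩ A, from which x ∈ (C ∩ A) ∪ (A ∪ C).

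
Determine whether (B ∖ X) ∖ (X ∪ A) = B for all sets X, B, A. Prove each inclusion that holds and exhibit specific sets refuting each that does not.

(⊆) holds; (⊇) fails.

Forward inclusion. Let x ∈ (B ∖ X) ∖ (X ∪ A). Then x ∈ B and x ∉ X, A, from which x ∈ B.

Reverse inclusion. This inclusion fails. Take X = {1}, B = {1}, A = ∅; then 1 ∈ B but 1 ∉ (B ∖ X) ∖ (X ∪ A).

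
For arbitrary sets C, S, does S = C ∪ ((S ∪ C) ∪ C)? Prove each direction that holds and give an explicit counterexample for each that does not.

(⊆) holds; (⊇) fails.

(⟹) Let x ∈ S. Then either x ∈ S and x ∉ C; or x ∈ C ∩ S. In each case x ∈ C ∪ ((S ∪ C) ∪ C), so S ⊆ C ∪ ((S ∪ C) ∪ C).

(⟸) This inclusion fails. Take C = {1}, S = ∅; then 1 ∈ C ∪ ((S ∪ C) ∪ C) but 1 ∉ S.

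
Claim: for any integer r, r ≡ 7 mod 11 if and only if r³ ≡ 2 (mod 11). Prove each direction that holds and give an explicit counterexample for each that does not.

The biconditional holds.

(→) Suppose r ≡ 7 mod 11. Write r = 11j + 7. Then (11j + 7)³ = 1331j³ + 2541j² + 1617j + 343 = 11(121j³ + 231j² + 147j + 31) + 2, so r³ ≡ 2 (mod 11).

(←) For the converse, argue contrapositively. If r ≢ 7 (mod 11), then r is congruent to one of 0, 1, 2, 3, 4, 5, 6, 8, 9, 10 modulo 11, and these give r³ ≡ 0, 1, 8, 5, 9, 4, 7, 6, 3, 10 respectively — never 2.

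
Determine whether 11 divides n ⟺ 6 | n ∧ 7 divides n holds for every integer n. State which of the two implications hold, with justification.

Neither direction holds.

(→) This fails: take n = 11. Certainly 11 ∣ 11, but 6 ∤ 11.

(←) This fails: take n = 42. Both 6 ∣ 42 and 7 ∣ 42, yet 42 is not a multiple of 11 (since 42 = 3·11 + 9), so 11 ∤ 42.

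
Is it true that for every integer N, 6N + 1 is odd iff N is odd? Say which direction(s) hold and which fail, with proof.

(⇒) This fails: take N = 2. Then 6N + 1 = 13, which is odd, yet N = 2 is even, not odd.

(⇐) Suppose N is odd. Since 6 is even, 6N is even for every N, so 6N + 1 has the same parity as 1, which is odd. Hence 6N + 1 is odd.

The forward direction fails; the converse holds.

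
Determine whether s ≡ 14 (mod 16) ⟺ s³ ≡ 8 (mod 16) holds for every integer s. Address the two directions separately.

Converse. This fails: take s = 2. Then 2³ = 8 ≡ 8 (mod 16), yet 2 ≡ 2 (mod 16), not 14.

Forward direction. Suppose s ≡ 14 (mod 16). Write s = 16j + 14. Then (16j + 14)³ = 4096j³ + 10752j² + 9408j + 2744 = 16(256j³ + 672j² + 588j + 171) + 8, so s³ ≡ 8 (mod 16).

Only the forward direction holds.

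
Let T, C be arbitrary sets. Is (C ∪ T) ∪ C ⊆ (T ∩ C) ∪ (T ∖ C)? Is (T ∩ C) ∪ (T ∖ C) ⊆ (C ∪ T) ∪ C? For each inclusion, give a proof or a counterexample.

Forward inclusion. This inclusion fails. Take T = ∅, C = {1}; then 1 ∈ (C ∪ T) ∪ C but 1 ∉ (T ∩ C) ∪ (T ∖ C).

Reverse inclusion. Let x ∈ (T ∩ C) ∪ (T ∖ C). Then either x ∈ T and x ∉ C; or x ∈ T ∩ C. In each case x ∈ (C ∪ T) ∪ C, so (T ∩ C) ∪ (T ∖ C) ⊆ (C ∪ T) ∪ C.

Only the reverse inclusion holds.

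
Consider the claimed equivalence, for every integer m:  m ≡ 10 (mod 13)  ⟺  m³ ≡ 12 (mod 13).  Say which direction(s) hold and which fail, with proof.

Forward direction. Suppose m ≡ 10 (mod 13). Write m = 13j + 10. Then (13j + 10)³ = 2197j³ + 5070j² + 3900j + 1000 = 13(169j³ + 390j² + 300j + 76) + 12, so m³ ≡ 12 (mod 13).

Converse. This fails: take m = 4. Then 4³ = 64 ≡ 12 (mod 13), yet 4 ≡ 4 (mod 13), not 10.

Not equivalent: only (⇒) holds.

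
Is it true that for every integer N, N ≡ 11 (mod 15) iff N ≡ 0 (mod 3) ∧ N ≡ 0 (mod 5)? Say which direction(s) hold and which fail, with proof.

Both directions fail.

[⇒] This fails: N = 11 gives 11 ≡ 11 (mod 15) but 11 ≡ 2 (mod 3), so the conjunction on the right does not hold.

[⇐] This fails: N = 0 satisfies both congruences on the right (0 ≡ 0 mod 3 and 0 ≡ 0 mod 5) yet 0 ≡ 0 (mod 15), not 11.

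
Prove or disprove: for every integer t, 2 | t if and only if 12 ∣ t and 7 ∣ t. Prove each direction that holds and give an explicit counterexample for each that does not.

(⇒) This fails: take t = 2. Certainly 2 ∣ 2, but 12 ∤ 2.

(⇐) Suppose 12 ∣ t and 7 ∣ t. Any common multiple of 12 and 7 is a multiple of their lcm; here gcd(12, 7) = 1, so lcm(12, 7) = 12·7 = 84, so 84 ∣ t. Since 2 ∣ 84, it follows that 2 ∣ t.

(⇒) fails; (⇐) holds.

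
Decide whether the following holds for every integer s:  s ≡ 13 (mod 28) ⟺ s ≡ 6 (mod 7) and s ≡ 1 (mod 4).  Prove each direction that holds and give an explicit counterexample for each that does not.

(⟹) Suppose s ≡ 13 (mod 28); write s = 28j + 13. Since 7 ∣ 28, reducing mod 7 gives s ≡ 13 ≡ 6 (mod 7); since 4 ∣ 28, reducing mod 4 gives s ≡ 13 ≡ 1 (mod 4).

(⟸) Conversely, if s ≡ 6 (mod 7) and s ≡ 1 (mod 4), then by the Chinese remainder theorem s ≡ 13 (mod 28). This is exactly s ≡ 13 (mod 28).

Both implications hold.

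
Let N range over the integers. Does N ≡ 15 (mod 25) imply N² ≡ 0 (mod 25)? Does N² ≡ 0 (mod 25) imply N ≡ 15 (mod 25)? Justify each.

(⇒) Suppose N ≡ 15 (mod 25). Write N = 25j + 15. Then (25j + 15)² = 625j² + 750j + 225 = 25(25j² + 30j + 9) + 0, so N² ≡ 0 (mod 25).

(⇐) This fails: take N = 0. Then 0² = 0 ≡ 0 (mod 25), yet 0 ≡ 0 (mod 25), not 15.

Only the forward direction holds.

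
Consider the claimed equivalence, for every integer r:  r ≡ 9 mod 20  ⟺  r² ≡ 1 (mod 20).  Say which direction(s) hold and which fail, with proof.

Not equivalent: only (⇒) holds.

[⇒] Suppose r ≡ 9 mod 20. Write r = 20j + 9. Then (20j + 9)² = 400j² + 360j + 81 = 20(20j² + 18j + 4) + 1, so r² ≡ 1 (mod 20).

[⇐] This fails: take r = 1. Then 1² = 1 ≡ 1 (mod 20), yet 1 ≡ 1 (mod 20), not 9.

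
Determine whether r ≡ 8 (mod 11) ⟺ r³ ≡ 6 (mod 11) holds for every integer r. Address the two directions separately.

(⇒) Suppose r ≡ 8 (mod 11). Write r = 11j + 8. Then (11j + 8)³ = 1331j³ + 2904j² + 2112j + 512 = 11(121j³ + 264j² + 192j + 46) + 6, so r³ ≡ 6 (mod 11).

(⇐) For the converse, argue contrapositively. If r ≢ 8 (mod 11), then r is congruent to one of 0, 1, 2, 3, 4, 5, 6, 7, 9, 10 modulo 11, and these give r³ ≡ 0, 1, 8, 5, 9, 4, 7, 2, 3, 10 respectively — never 6.

Both directions hold; the statement is true.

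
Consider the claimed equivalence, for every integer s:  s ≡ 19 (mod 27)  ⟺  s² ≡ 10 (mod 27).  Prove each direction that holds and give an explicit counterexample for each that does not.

Not equivalent: only (⇒) holds.

Converse. This fails: take s = 8. Then 8² = 64 ≡ 10 (mod 27), yet 8 ≡ 8 (mod 27), not 19.

Forward direction. Suppose s ≡ 19 (mod 27). Write s = 27j + 19. Then (27j + 19)² = 729j² + 1026j + 361 = 27(27j² + 38j + 13) + 10, so s² ≡ 10 (mod 27).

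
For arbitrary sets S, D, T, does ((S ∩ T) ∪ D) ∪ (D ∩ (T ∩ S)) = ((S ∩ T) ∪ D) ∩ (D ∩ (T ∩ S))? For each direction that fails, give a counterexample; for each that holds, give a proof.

Forward inclusion. This inclusion fails. Take S = ∅, D = {1}, T = ∅; then 1 ∈ ((S ∩ T) ∪ D) ∪ (D ∩ (T ∩ S)) but 1 ∉ ((S ∩ T) ∪ D) ∩ (D ∩ (T ∩ S)).

Reverse inclusion. Let x ∈ ((S ∩ T) ∪ D) ∩ (D ∩ (T ∩ S)). Then x ∈ S ∩ D ∩ T, from which x ∈ ((S ∩ T) ∪ D) ∪ (D ∩ (T ∩ S)).

The sets are not equal: only the reverse inclusion holds.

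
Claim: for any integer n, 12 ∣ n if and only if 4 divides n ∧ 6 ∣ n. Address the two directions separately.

Equivalent; both directions hold.

(⇒) If 12 ∣ n, write n = 12q. Since 12 = 3·4, n = 4·(3q), so 4 ∣ n; and since 12 = 2·6, n = 6·(2q), so 6 ∣ n.

(⇐) Suppose 4 ∣ n and 6 ∣ n. Any common multiple of 4 and 6 is a multiple of their lcm; here lcm(4, 6) = 4·6/gcd(4, 6) = 24/2 = 12, so 12 ∣ n.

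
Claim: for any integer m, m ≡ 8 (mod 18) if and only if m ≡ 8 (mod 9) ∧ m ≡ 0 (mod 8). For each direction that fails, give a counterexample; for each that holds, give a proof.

Not equivalent: only (⇐) holds.

[⇒] This fails: m = 26 gives 26 ≡ 8 (mod 18) but 26 ≡ 2 (mod 8), so the conjunction on the right does not hold.

[⇐] Conversely, if m ≡ 8 (mod 9) and m ≡ 0 (mod 8), then by the Chinese remainder theorem m ≡ 8 (mod 72). Since 8 ≡ 8 (mod 18) and 18 ∣ 72, we get m ≡ 8 (mod 18).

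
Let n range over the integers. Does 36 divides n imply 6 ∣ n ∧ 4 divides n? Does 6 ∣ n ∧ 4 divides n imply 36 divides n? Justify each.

The forward direction holds; the converse fails.

(→) If 36 ∣ n, write n = 36q. Since 36 = 6·6, n = 6·(6q), so 6 ∣ n; and since 36 = 9·4, n = 4·(9q), so 4 ∣ n.

(←) This fails: take n = 12. Both 6 ∣ 12 and 4 ∣ 12, yet 12 is not a multiple of 36 (since 12 = 0·36 + 12), so 36 ∤ 12.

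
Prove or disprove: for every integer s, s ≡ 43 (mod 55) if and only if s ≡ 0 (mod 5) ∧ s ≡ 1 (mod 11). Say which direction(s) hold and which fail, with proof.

(→) This fails: s = 43 gives 43 ≡ 43 (mod 55) but 43 ≡ 3 (mod 5), so the conjunction on the right does not hold.

(←) This fails: s = 45 satisfies both congruences on the right (45 ≡ 0 mod 5 and 45 ≡ 1 mod 11) yet 45 ≡ 45 (mod 55), not 43.

Neither direction holds.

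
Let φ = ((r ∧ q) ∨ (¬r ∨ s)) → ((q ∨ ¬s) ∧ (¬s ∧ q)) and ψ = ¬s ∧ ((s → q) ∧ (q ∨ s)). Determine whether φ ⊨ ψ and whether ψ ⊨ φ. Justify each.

(⟸) Assume the antecedent. If r is true, the antecedent forces (r = T, q = T, s = F), and the consequent holds there. If r is false, the antecedent forces (r = F, q = T, s = F), and the consequent holds there. Either way the consequent holds.

(⟹) This fails. Under r = T, q = F, s = F, the left side is true but the right side is false.

Not equivalent: only (⇐) holds.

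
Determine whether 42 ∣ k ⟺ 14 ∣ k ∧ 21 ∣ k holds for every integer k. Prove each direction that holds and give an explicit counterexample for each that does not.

The biconditional holds.

(⇐) Suppose 14 ∣ k and 21 ∣ k. Any common multiple of 14 and 21 is a multiple of their lcm; here lcm(14, 21) = 14·21/gcd(14, 21) = 294/7 = 42, so 42 ∣ k.

(⇒) If 42 ∣ k, write k = 42q. Since 42 = 3·14, k = 14·(3q), so 14 ∣ k; and since 42 = 2·21, k = 21·(2q), so 21 ∣ k.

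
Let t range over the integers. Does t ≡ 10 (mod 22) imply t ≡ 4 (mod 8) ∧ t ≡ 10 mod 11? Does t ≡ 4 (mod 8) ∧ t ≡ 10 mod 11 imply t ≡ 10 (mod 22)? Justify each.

Only the reverse direction holds.

Forward direction. This fails: t = 32 gives 32 ≡ 10 (mod 22) but 32 ≡ 0 (mod 8), so the conjunction on the right does not hold.

Converse. If t ≡ 4 (mod 8) and t ≡ 10 (mod 11), then by the Chinese remainder theorem t ≡ 76 (mod 88). Since 76 ≡ 10 (mod 22) and 22 ∣ 88, we get t ≡ 10 (mod 22).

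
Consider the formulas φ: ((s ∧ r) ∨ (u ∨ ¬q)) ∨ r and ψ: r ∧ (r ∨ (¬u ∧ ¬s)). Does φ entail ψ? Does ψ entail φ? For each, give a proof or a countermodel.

(⟹) This fails. Under r = F, q = F, u = F, s = F, the left side is true but the right side is false.

(⟸) Assume the antecedent. If r is true, ((s ∧ r) ∨ (u ∨ ¬q)) ∨ r reduces to true regardless of the other variables. If r is false, the antecedent cannot hold. Either way ((s ∧ r) ∨ (u ∨ ¬q)) ∨ r holds.

Only the reverse direction holds.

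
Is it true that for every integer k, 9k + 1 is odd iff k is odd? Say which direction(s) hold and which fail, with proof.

Neither direction holds.

(→) This fails: k = 0 gives 9k + 1 = 1, which is odd, but 0 is even, not odd.

(←) This also fails: k = 5 is odd, but 9k + 1 = 46 is even, not odd.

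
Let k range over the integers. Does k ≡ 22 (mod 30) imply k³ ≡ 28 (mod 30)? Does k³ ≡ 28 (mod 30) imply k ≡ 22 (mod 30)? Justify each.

Both directions hold; the statement is true.

[⇒] Suppose k ≡ 22 (mod 30). Write k = 30j + 22. Then (30j + 22)³ = 27000j³ + 59400j² + 43560j + 10648 = 30(900j³ + 1980j² + 1452j + 354) + 28, so k³ ≡ 28 (mod 30).

[⇐] Conversely, suppose k³ ≡ 28 (mod 30). The only residue r in {0, …, 29} with r³ ≡ 28 (mod 30) is r = 22, so k ≡ 22 (mod 30).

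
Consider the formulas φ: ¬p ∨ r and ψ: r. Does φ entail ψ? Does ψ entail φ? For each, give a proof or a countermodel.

(⟹) This fails. Under p = F, r = F, the left side is true but the right side is false.

(⟸) Assume the antecedent. If p is true, the antecedent forces (p = T, r = T), and ¬p ∨ r holds there. If p is false, ¬p ∨ r reduces to true regardless of the other variables. Either way ¬p ∨ r holds.

Not equivalent: only (⇐) holds.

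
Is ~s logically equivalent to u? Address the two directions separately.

[⇒] This fails. Under s = F, u = F, the left side is true but the right side is false.

[⇐] This fails. Under s = T, u = T, the left side is false but the right side is true.

Both directions fail.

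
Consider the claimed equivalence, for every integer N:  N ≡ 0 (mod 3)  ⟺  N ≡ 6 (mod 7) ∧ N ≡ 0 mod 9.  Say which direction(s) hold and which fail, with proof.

Only the converse holds.

Converse. If N ≡ 6 (mod 7) and N ≡ 0 (mod 9), then by the Chinese remainder theorem N ≡ 27 (mod 63). Since 27 ≡ 0 (mod 3) and 3 ∣ 63, we get N ≡ 0 (mod 3).

Forward direction. This fails: N = 0 gives 0 ≡ 0 (mod 3) but 0 ≡ 0 (mod 7), so the conjunction on the right does not hold.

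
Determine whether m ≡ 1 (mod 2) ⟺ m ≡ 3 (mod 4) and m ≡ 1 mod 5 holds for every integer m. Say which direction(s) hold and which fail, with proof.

Converse. If m ≡ 3 (mod 4) and m ≡ 1 (mod 5), then by the Chinese remainder theorem m ≡ 11 (mod 20). Since 11 ≡ 1 (mod 2) and 2 ∣ 20, we get m ≡ 1 (mod 2).

Forward direction. This fails: m = 1 gives 1 ≡ 1 (mod 2) but 1 ≡ 1 (mod 4), so the conjunction on the right does not hold.

Only the converse holds.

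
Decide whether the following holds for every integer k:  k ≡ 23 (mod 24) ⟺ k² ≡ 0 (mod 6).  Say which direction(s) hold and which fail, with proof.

(⇒) This fails: take k = 23. Then 23 ≡ 23 (mod 24), but 23² = 529 ≡ 1 (mod 6), not 0.

(⇐) This fails: take k = 0. Then 0² = 0 ≡ 0 (mod 6), yet 0 ≡ 0 (mod 24), not 23.

Neither direction holds.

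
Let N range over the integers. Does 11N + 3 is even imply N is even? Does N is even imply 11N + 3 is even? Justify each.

Both directions fail.

(→) This fails: N = 1 gives 11N + 3 = 14, which is even, but 1 is odd, not even.

(←) This also fails: N = 4 is even, but 11N + 3 = 47 is odd, not even.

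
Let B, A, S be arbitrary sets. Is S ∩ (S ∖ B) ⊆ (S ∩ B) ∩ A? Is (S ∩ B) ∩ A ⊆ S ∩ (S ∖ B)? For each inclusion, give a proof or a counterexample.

(⊆) fails and (⊇) fails.

(⟹) This inclusion fails. Take B = ∅, A = ∅, S = {1}; then 1 ∈ S ∩ (S ∖ B) but 1 ∉ (S ∩ B) ∩ A.

(⟸) This inclusion fails. Take B = {1}, A = {1}, S = {1}; then 1 ∈ (S ∩ B) ∩ A but 1 ∉ S ∩ (S ∖ B).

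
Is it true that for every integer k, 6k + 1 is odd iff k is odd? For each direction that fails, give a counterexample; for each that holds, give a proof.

(→) This fails: take k = 4. Then 6k + 1 = 25, which is odd, yet k = 4 is even, not odd.

(←) Suppose k is odd. Since 6 is even, 6k is even for every k, so 6k + 1 has the same parity as 1, which is odd. Hence 6k + 1 is odd.

(⇒) fails; (⇐) holds.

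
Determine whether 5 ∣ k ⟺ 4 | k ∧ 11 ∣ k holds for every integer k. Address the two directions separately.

(⇒) fails and (⇐) fails.

[⇒] This fails: take k = 5. Certainly 5 ∣ 5, but 4 ∤ 5.

[⇐] This fails: take k = 44. Both 4 ∣ 44 and 11 ∣ 44, yet 44 is not a multiple of 5 (since 44 = 8·5 + 4), so 5 ∤ 44.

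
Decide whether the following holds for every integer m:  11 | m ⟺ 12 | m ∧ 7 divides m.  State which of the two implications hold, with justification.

Forward direction. This fails: take m = 11. Certainly 11 ∣ 11, but 12 ∤ 11.

Converse. This fails: take m = 84. Both 12 ∣ 84 and 7 ∣ 84, yet 84 is not a multiple of 11 (since 84 = 7·11 + 7), so 11 ∤ 84.

Neither implication holds.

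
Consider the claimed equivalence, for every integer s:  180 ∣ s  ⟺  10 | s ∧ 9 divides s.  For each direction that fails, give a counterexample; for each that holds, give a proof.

Forward direction. If 180 ∣ s, write s = 180q. Since 180 = 18·10, s = 10·(18q), so 10 ∣ s; and since 180 = 20·9, s = 9·(20q), so 9 ∣ s.

Converse. This fails: take s = 90. Both 10 ∣ 90 and 9 ∣ 90, yet 90 is not a multiple of 180 (since 90 = 0·180 + 90), so 180 ∤ 90.

(⇒) holds; (⇐) fails.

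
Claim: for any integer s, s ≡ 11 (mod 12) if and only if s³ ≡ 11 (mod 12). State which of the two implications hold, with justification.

Equivalent; both directions hold.

(⇒) Suppose s ≡ 11 (mod 12). Write s = 12j + 11. Then (12j + 11)³ = 1728j³ + 4752j² + 4356j + 1331 = 12(144j³ + 396j² + 363j + 110) + 11, so s³ ≡ 11 (mod 12).

(⇐) Conversely, suppose s³ ≡ 11 (mod 12). The only residue r in {0, …, 11} with r³ ≡ 11 (mod 12) is r = 11, so s ≡ 11 (mod 12).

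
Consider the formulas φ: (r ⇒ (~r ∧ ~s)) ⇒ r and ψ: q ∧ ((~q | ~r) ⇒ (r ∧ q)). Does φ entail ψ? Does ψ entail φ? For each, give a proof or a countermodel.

(←) Assume the antecedent. If s is true, the antecedent forces (s = T, q = T, r = T), and (r ⇒ (~r ∧ ~s)) ⇒ r holds there. If s is false, the antecedent forces (s = F, q = T, r = T), and (r ⇒ (~r ∧ ~s)) ⇒ r holds there. Either way (r ⇒ (~r ∧ ~s)) ⇒ r holds.

(→) This fails. Under s = F, q = F, r = T, the left side is true but the right side is false.

The forward direction fails; the converse holds.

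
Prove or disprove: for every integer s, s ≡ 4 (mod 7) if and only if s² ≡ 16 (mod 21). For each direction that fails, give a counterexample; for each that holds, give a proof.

Neither implication holds.

(⇒) This fails: take s = 18. Then 18 ≡ 4 (mod 7), but 18² = 324 ≡ 9 (mod 21), not 16.

(⇐) This fails: take s = 10. Then 10² = 100 ≡ 16 (mod 21), yet 10 ≡ 3 (mod 7), not 4.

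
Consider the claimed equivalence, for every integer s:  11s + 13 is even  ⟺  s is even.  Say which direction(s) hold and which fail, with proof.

Neither implication holds.

[⇒] This fails: s = 7 gives 11s + 13 = 90, which is even, but 7 is odd, not even.

[⇐] This also fails: s = 2 is even, but 11s + 13 = 35 is odd, not even.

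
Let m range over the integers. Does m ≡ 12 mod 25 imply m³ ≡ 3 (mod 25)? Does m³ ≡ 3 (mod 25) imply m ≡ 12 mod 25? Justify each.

Both directions hold.

[⇒] Suppose m ≡ 12 mod 25. Write m = 25j + 12. Then (25j + 12)³ = 15625j³ + 22500j² + 10800j + 1728 = 25(625j³ + 900j² + 432j + 69) + 3, so m³ ≡ 3 (mod 25).

[⇐] Conversely, suppose m³ ≡ 3 (mod 25). The only residue r in {0, …, 24} with r³ ≡ 3 (mod 25) is r = 12, so m ≡ 12 (mod 25).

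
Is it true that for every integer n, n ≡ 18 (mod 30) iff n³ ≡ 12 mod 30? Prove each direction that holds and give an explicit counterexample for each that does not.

(→) Suppose n ≡ 18 (mod 30). Write n = 30j + 18. Then (30j + 18)³ = 27000j³ + 48600j² + 29160j + 5832 = 30(900j³ + 1620j² + 972j + 194) + 12, so n³ ≡ 12 (mod 30).

(←) Conversely, suppose n³ ≡ 12 (mod 30). The only residue r in {0, …, 29} with r³ ≡ 12 (mod 30) is r = 18, so n ≡ 18 (mod 30).

Both implications hold.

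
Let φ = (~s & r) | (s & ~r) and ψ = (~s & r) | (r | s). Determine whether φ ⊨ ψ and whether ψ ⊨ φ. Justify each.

(⟹) Assume the antecedent. If r is true, (~s & r) | (r | s) reduces to true regardless of the other variables. If r is false, the antecedent forces (r = F, s = T), and (~s & r) | (r | s) holds there. Either way (~s & r) | (r | s) holds.

(⟸) This fails. Under r = T, s = T, the left side is false but the right side is true.

The forward direction holds; the converse fails.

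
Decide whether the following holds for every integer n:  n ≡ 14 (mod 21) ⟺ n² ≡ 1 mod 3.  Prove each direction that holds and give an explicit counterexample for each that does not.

(⇒) holds; (⇐) fails.

(⟸) This fails: take n = 1. Then 1² = 1 ≡ 1 (mod 3), yet 1 ≡ 1 (mod 21), not 14.

(⟹) Suppose n ≡ 14 (mod 21). Then n² ≡ 14² = 196 (mod 21), and since 3 ∣ 21, also n² ≡ 1 (mod 3).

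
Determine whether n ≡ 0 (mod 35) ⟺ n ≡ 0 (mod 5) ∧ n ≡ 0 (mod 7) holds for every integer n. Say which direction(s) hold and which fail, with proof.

(⇐) If n ≡ 0 (mod 5) and n ≡ 0 (mod 7), then by the Chinese remainder theorem n ≡ 0 (mod 35). This is exactly n ≡ 0 (mod 35).

(⇒) Suppose n ≡ 0 (mod 35); write n = 35j + 0. Since 5 ∣ 35, reducing mod 5 gives n ≡ 0 (mod 5); since 7 ∣ 35, reducing mod 7 gives n ≡ 0 (mod 7).

Both directions hold.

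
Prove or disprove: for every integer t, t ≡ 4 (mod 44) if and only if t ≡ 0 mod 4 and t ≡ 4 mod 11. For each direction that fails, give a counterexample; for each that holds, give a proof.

[⇒] Suppose t ≡ 4 (mod 44); write t = 44j + 4. Since 4 ∣ 44, reducing mod 4 gives t ≡ 4 ≡ 0 (mod 4); since 11 ∣ 44, reducing mod 11 gives t ≡ 4 (mod 11).

[⇐] Conversely, if t ≡ 0 (mod 4) and t ≡ 4 (mod 11), then by the Chinese remainder theorem t ≡ 4 (mod 44). This is exactly t ≡ 4 (mod 44).

Both directions hold; the statement is true.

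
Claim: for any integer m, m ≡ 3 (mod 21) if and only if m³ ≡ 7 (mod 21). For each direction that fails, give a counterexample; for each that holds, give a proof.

Both directions fail.

(⇒) This fails: take m = 3. Then 3 ≡ 3 (mod 21), but 3³ = 27 ≡ 6 (mod 21), not 7.

(⇐) This fails: take m = 7. Then 7³ = 343 ≡ 7 (mod 21), yet 7 ≡ 7 (mod 21), not 3.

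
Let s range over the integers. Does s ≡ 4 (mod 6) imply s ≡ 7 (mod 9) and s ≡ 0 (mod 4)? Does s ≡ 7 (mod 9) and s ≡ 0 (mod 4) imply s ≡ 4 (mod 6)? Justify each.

(⇒) This fails: s = 34 gives 34 ≡ 4 (mod 6) but 34 ≡ 2 (mod 4), so the conjunction on the right does not hold.

(⇐) Conversely, if s ≡ 7 (mod 9) and s ≡ 0 (mod 4), then by the Chinese remainder theorem s ≡ 16 (mod 36). Since 16 ≡ 4 (mod 6) and 6 ∣ 36, we get s ≡ 4 (mod 6).

Only the reverse direction holds.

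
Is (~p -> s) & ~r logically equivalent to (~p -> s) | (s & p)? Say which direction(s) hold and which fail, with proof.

Only the forward implication holds.

(→) Assume the antecedent. If p is true, (~p -> s) | (s & p) reduces to true regardless of the other variables. If p is false, the antecedent forces (p = F, s = T, r = F), and (~p -> s) | (s & p) holds there. Either way (~p -> s) | (s & p) holds.

(←) This fails. Under p = T, s = F, r = T, the left side is false but the right side is true.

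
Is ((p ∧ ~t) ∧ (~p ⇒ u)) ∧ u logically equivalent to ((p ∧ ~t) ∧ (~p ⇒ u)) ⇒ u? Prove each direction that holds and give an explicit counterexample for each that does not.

[⇐] This fails. Under t = F, p = F, u = F, the left side is false but the right side is true.

[⇒] Assume the antecedent. If t is true, the antecedent cannot hold. If t is false, the antecedent forces (t = F, p = T, u = T), and ((p ∧ ~t) ∧ (~p ⇒ u)) ⇒ u holds there. Either way ((p ∧ ~t) ∧ (~p ⇒ u)) ⇒ u holds.

Only the forward direction holds.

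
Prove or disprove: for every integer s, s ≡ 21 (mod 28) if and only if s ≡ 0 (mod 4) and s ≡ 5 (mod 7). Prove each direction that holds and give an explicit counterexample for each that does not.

[⇒] This fails: s = 21 gives 21 ≡ 21 (mod 28) but 21 ≡ 1 (mod 4), so the conjunction on the right does not hold.

[⇐] This fails: s = 12 satisfies both congruences on the right (12 ≡ 0 mod 4 and 12 ≡ 5 mod 7) yet 12 ≡ 12 (mod 28), not 21.

Neither direction holds.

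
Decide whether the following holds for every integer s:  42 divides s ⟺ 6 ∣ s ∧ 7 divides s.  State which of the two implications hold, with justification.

Forward direction. If 42 ∣ s, write s = 42q. Since 42 = 7·6, s = 6·(7q), so 6 ∣ s; and since 42 = 6·7, s = 7·(6q), so 7 ∣ s.

Converse. Suppose 6 ∣ s and 7 ∣ s. Any common multiple of 6 and 7 is a multiple of their lcm; here gcd(6, 7) = 1, so lcm(6, 7) = 6·7 = 42, so 42 ∣ s.

Both directions hold; the statement is true.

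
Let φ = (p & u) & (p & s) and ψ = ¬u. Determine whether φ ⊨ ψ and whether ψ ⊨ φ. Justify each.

(→) This fails. Under u = T, s = T, p = T, the left side is true but the right side is false.

(←) This fails. Under u = F, s = F, p = F, the left side is false but the right side is true.

(⇒) fails and (⇐) fails.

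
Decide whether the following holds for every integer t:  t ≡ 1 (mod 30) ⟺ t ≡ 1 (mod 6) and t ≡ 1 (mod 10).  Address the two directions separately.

(←) If t ≡ 1 (mod 6) and t ≡ 1 (mod 10), then by the Chinese remainder theorem t ≡ 1 (mod 30). This is exactly t ≡ 1 (mod 30).

(→) Suppose t ≡ 1 (mod 30); write t = 30j + 1. Since 6 ∣ 30, reducing mod 6 gives t ≡ 1 (mod 6); since 10 ∣ 30, reducing mod 10 gives t ≡ 1 (mod 10).

Both implications hold.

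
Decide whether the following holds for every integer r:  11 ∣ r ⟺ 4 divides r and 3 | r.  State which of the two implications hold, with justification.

(⇒) fails and (⇐) fails.

Forward direction. This fails: take r = 11. Certainly 11 ∣ 11, but 4 ∤ 11.

Converse. This fails: take r = 12. Both 4 ∣ 12 and 3 ∣ 12, yet 12 is not a multiple of 11 (since 12 = 1·11 + 1), so 11 ∤ 12.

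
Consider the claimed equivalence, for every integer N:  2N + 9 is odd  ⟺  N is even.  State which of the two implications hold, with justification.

(⇒) This fails: take N = 3. Then 2N + 9 = 15, which is odd, yet N = 3 is odd, not even.

(⇐) Suppose N is even. Since 2 is even, 2N is even for every N, so 2N + 9 has the same parity as 9, which is odd. Hence 2N + 9 is odd.

Not equivalent: only (⇐) holds.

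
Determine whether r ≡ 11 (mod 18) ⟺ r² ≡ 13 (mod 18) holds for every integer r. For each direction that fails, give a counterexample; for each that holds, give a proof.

(→) Suppose r ≡ 11 (mod 18). Write r = 18j + 11. Then (18j + 11)² = 324j² + 396j + 121 = 18(18j² + 22j + 6) + 13, so r² ≡ 13 (mod 18).

(←) This fails: take r = 7. Then 7² = 49 ≡ 13 (mod 18), yet 7 ≡ 7 (mod 18), not 11.

(⇒) holds; (⇐) fails.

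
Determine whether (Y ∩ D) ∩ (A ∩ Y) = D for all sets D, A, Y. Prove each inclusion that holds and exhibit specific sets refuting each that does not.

(⟸) This inclusion fails. Take D = {1}, A = ∅, Y = ∅; then 1 ∈ D but 1 ∉ (Y ∩ D) ∩ (A ∩ Y).

(⟹) Let x ∈ (Y ∩ D) ∩ (A ∩ Y). Then x ∈ D ∩ A ∩ Y, from which x ∈ D.

Only the forward inclusion holds.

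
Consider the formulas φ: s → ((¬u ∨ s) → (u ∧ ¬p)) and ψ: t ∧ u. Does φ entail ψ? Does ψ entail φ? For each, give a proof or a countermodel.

Neither implication holds.

[⇒] This fails. Under u = F, p = F, s = F, t = F, the left side is true but the right side is false.

[⇐] This fails. Under u = T, p = T, s = T, t = T, the left side is false but the right side is true.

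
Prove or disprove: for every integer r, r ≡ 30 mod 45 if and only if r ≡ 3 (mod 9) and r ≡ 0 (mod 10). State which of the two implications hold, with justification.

Only the converse holds.

(→) This fails: r = 75 gives 75 ≡ 30 (mod 45) but 75 ≡ 5 (mod 10), so the conjunction on the right does not hold.

(←) Conversely, if r ≡ 3 (mod 9) and r ≡ 0 (mod 10), then by the Chinese remainder theorem r ≡ 30 (mod 90). Since 30 ≡ 30 (mod 45) and 45 ∣ 90, we get r ≡ 30 (mod 45).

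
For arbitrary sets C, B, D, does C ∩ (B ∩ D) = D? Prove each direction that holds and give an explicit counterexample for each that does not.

Reverse inclusion. This inclusion fails. Take C = ∅, B = ∅, D = {1}; then 1 ∈ D but 1 ∉ C ∩ (B ∩ D).

Forward inclusion. Let x ∈ C ∩ (B ∩ D). Then x ∈ C ∩ B ∩ D, from which x ∈ D.

The sets are not equal: only the forward inclusion holds.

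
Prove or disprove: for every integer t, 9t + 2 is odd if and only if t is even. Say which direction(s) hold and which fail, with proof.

Neither implication holds.

Forward direction. This fails: t = 5 gives 9t + 2 = 47, which is odd, but 5 is odd, not even.

Converse. This also fails: t = 0 is even, but 9t + 2 = 2 is even, not odd.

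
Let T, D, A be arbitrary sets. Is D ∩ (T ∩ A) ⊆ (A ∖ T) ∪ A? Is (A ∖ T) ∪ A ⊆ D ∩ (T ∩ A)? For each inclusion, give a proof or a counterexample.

Forward inclusion. Let x ∈ D ∩ (T ∩ A). Then x ∈ T ∩ D ∩ A, from which x ∈ (A ∖ T) ∪ A.

Reverse inclusion. This inclusion fails. Take T = ∅, D = ∅, A = {1}; then 1 ∈ (A ∖ T) ∪ A but 1 ∉ D ∩ (T ∩ A).

Only the forward inclusion holds.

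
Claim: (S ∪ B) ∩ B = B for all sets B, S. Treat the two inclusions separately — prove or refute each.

Both inclusions hold; the sets are equal.

(⊆) Let x ∈ (S ∪ B) ∩ B. Then either x ∈ B and x ∉ S; or x ∈ B ∩ S. In each case x ∈ B, so (S ∪ B) ∩ B ⊆ B.

(⊇) Let x ∈ B. Then either x ∈ B and x ∉ S; or x ∈ B ∩ S. In each case x ∈ (S ∪ B) ∩ B, so B ⊆ (S ∪ B) ∩ B.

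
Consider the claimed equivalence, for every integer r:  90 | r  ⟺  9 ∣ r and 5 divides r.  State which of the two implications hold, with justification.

Only the forward implication holds.

(⇒) If 90 ∣ r, write r = 90q. Since 90 = 10·9, r = 9·(10q), so 9 ∣ r; and since 90 = 18·5, r = 5·(18q), so 5 ∣ r.

(⇐) This fails: take r = 45. Both 9 ∣ 45 and 5 ∣ 45, yet 45 is not a multiple of 90 (since 45 = 0·90 + 45), so 90 ∤ 45.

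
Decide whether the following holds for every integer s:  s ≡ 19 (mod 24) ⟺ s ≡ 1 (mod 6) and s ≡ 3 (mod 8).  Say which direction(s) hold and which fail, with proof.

Both directions hold.

Forward direction. Suppose s ≡ 19 (mod 24); write s = 24j + 19. Since 6 ∣ 24, reducing mod 6 gives s ≡ 19 ≡ 1 (mod 6); since 8 ∣ 24, reducing mod 8 gives s ≡ 19 ≡ 3 (mod 8).

Converse. If s ≡ 1 (mod 6) and s ≡ 3 (mod 8), then by the Chinese remainder theorem s ≡ 19 (mod 24). This is exactly s ≡ 19 (mod 24).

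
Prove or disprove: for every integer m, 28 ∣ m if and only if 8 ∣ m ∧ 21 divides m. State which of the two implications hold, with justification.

The forward direction fails; the converse holds.

(⇒) This fails: take m = 28. Certainly 28 ∣ 28, but 8 ∤ 28.

(⇐) Suppose 8 ∣ m and 21 ∣ m. Any common multiple of 8 and 21 is a multiple of their lcm; here gcd(8, 21) = 1, so lcm(8, 21) = 8·21 = 168, so 168 ∣ m. Since 28 ∣ 168, it follows that 28 ∣ m.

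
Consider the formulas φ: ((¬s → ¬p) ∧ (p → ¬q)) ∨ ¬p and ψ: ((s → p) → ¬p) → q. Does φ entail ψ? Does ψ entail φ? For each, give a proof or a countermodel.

(⟹) This fails. Under p = F, s = F, q = F, the left side is true but the right side is false.

(⟸) This fails. Under p = T, s = F, q = F, the left side is false but the right side is true.

Neither direction holds.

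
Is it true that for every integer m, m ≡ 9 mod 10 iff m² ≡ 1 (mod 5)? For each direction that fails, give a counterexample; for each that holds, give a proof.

[⇒] Suppose m ≡ 9 (mod 10). Then m² ≡ 9² = 81 (mod 10), and since 5 ∣ 10, also m² ≡ 1 (mod 5).

[⇐] This fails: take m = 1. Then 1² = 1 ≡ 1 (mod 5), yet 1 ≡ 1 (mod 10), not 9.

Only the forward implication holds.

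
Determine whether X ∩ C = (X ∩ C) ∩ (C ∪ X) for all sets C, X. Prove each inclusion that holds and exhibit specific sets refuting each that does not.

Both inclusions hold.

Forward inclusion. Let x ∈ X ∩ C. Then x ∈ C ∩ X, from which x ∈ (X ∩ C) ∩ (C ∪ X).

Reverse inclusion. Let x ∈ (X ∩ C) ∩ (C ∪ X). Then x ∈ C ∩ X, from which x ∈ X ∩ C.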